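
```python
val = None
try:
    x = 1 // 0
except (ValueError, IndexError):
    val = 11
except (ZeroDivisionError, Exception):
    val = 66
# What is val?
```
66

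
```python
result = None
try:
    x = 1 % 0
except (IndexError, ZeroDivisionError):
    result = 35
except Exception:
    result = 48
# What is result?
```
35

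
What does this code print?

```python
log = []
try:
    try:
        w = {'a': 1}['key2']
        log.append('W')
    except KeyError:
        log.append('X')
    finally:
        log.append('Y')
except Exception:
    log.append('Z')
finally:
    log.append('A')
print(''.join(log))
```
XYA

Both finally blocks run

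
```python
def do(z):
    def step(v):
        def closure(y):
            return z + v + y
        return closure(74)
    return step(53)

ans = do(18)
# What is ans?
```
145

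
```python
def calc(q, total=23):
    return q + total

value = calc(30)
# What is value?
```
53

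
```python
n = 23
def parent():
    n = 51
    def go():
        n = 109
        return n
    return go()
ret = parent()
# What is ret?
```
109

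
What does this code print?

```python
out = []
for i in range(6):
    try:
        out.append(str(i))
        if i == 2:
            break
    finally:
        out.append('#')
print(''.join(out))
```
0#1#2#

finally runs even when breaking out of loop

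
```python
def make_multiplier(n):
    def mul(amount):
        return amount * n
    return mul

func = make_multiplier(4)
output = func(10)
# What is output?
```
40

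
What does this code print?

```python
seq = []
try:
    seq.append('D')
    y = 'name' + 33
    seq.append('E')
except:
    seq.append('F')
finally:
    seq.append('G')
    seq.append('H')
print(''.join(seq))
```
DFGH

Code before exception runs, then except, then all of finally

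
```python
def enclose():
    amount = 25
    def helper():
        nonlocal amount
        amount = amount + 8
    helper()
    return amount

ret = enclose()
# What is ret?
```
33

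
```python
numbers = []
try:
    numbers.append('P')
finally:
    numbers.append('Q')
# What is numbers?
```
['P', 'Q']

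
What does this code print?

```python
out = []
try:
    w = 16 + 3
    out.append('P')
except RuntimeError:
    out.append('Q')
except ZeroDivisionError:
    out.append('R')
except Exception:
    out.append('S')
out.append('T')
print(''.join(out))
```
PT

No exception, try block completes normally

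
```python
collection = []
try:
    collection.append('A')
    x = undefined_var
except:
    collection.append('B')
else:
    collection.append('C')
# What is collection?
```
['A', 'B']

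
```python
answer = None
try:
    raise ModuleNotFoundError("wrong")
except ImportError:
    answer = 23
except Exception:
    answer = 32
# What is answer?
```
23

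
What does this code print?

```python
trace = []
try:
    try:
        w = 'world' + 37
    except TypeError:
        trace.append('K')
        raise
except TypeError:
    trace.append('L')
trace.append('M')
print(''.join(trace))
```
KLM

raise without argument re-raises current exception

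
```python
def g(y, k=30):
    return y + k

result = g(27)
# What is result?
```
57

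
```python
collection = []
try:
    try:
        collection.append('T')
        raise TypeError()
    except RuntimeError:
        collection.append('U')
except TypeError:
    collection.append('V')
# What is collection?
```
['T', 'V']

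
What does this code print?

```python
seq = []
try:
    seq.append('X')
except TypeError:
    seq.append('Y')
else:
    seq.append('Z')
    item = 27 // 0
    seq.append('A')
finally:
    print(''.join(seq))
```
XZ

Try succeeds, else appends 'Z', ZeroDivisionError in else is uncaught, finally prints before exception propagates ('A' never appended)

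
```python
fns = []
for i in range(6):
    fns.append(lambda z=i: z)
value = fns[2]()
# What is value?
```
2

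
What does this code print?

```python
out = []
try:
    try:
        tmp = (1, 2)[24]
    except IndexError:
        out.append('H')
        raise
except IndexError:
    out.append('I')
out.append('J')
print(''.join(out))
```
HIJ

raise without argument re-raises current exception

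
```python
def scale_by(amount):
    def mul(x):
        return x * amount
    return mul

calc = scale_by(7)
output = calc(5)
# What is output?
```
35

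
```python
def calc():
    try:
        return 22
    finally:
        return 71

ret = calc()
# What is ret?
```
71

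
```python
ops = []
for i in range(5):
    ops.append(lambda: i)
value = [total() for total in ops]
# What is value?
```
[4, 4, 4, 4, 4]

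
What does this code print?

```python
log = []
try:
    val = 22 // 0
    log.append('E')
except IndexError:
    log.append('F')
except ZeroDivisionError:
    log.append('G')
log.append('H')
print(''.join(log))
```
GH

ZeroDivisionError is caught by its specific handler, not IndexError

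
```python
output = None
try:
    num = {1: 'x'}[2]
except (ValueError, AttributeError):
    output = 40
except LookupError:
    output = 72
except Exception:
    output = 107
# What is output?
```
72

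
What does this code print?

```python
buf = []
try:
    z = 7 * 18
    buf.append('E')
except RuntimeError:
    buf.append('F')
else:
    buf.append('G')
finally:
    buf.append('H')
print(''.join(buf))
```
EGH

else runs before finally when no exception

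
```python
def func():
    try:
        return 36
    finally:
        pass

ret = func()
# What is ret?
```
36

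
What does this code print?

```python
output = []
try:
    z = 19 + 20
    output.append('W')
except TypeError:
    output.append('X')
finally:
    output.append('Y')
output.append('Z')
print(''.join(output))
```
WYZ

finally runs after normal execution too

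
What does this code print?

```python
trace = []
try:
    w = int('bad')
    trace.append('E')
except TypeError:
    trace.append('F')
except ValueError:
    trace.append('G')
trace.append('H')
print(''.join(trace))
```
GH

ValueError is caught by its specific handler, not TypeError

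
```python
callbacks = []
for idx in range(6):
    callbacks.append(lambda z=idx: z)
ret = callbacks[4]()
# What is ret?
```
4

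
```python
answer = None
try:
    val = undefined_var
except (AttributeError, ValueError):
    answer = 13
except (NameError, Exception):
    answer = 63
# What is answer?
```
63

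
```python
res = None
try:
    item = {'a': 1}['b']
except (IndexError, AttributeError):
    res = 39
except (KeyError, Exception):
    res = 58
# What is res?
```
58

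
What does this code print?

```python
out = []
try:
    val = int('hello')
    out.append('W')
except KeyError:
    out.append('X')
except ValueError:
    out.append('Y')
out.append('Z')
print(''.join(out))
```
YZ

ValueError is caught by its specific handler, not KeyError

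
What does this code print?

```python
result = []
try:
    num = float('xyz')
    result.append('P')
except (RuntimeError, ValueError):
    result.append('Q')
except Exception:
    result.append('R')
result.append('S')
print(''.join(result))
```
QS

ValueError matches tuple containing it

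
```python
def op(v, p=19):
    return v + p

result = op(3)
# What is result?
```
22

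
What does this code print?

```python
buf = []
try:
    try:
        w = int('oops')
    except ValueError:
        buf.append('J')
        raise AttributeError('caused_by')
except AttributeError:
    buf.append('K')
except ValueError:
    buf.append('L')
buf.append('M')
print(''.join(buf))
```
JKM

AttributeError raised and caught, original ValueError not re-raised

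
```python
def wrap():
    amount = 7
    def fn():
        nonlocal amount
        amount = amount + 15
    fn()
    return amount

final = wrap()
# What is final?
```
22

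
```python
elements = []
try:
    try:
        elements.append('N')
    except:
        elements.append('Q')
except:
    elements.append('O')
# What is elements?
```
['N']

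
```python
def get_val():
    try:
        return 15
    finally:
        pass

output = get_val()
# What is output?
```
15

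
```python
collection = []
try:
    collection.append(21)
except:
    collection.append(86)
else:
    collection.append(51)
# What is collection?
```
[21, 51]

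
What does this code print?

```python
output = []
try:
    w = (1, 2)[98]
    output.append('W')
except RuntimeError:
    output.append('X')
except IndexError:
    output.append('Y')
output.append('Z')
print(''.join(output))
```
YZ

IndexError is caught by its specific handler, not RuntimeError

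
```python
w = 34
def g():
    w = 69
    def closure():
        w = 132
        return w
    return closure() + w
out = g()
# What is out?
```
201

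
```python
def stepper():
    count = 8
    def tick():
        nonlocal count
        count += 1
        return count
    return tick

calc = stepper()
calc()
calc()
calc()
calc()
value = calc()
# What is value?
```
13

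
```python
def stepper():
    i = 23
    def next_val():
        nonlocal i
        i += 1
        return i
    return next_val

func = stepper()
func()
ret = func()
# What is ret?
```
25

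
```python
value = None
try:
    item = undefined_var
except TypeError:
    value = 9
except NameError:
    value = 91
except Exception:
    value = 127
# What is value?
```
91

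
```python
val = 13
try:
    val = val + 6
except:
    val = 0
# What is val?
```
19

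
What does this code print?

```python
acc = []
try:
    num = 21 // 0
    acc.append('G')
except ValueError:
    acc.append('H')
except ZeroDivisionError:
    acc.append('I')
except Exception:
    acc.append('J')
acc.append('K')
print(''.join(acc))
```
IK

ZeroDivisionError matches before generic Exception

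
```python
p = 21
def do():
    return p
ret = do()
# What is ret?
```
21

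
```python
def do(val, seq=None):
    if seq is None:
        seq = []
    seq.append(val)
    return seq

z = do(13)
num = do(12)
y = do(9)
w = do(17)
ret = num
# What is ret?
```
[12]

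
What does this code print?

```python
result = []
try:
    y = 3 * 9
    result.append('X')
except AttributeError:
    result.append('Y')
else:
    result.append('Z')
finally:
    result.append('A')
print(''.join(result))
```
XZA

else runs before finally when no exception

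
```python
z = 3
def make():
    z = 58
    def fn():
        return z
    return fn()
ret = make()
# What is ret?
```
58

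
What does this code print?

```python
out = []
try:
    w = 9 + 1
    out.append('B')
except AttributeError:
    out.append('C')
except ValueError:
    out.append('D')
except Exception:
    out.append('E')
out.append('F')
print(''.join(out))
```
BF

No exception, try block completes normally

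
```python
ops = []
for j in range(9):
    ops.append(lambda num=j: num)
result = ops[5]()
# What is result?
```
5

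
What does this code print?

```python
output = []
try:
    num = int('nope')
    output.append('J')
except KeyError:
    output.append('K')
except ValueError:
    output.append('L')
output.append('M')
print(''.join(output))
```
LM

ValueError is caught by its specific handler, not KeyError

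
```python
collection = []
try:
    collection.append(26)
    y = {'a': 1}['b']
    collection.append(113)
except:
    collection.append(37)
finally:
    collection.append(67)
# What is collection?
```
[26, 37, 67]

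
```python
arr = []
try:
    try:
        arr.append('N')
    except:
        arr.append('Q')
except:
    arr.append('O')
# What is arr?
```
['N']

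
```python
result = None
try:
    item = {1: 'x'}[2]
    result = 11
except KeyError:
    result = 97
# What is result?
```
97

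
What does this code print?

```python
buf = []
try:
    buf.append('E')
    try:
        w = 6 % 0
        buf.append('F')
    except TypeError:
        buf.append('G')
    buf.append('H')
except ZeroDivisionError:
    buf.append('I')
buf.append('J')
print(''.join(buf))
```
EIJ

Inner handler doesn't match, propagates to outer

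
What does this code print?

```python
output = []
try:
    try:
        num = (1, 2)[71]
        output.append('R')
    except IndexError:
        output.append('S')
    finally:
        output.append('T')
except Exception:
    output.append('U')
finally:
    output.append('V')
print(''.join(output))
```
STV

Both finally blocks run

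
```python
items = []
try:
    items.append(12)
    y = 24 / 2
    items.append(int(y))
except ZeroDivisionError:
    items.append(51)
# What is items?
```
[12, 12]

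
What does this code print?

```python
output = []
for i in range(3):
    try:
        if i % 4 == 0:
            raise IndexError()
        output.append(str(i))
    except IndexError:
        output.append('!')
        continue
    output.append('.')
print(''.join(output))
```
!1.2.

continue in except skips rest of loop body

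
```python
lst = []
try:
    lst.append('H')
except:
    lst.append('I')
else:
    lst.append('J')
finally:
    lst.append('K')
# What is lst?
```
['H', 'J', 'K']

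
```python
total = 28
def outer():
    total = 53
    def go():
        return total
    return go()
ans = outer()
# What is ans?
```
53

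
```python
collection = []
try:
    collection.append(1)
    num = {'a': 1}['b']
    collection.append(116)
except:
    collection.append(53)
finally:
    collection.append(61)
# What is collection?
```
[1, 53, 61]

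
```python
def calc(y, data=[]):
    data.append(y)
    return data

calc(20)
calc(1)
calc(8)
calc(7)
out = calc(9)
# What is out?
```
[20, 1, 8, 7, 9]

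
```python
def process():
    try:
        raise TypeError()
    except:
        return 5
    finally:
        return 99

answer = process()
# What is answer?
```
99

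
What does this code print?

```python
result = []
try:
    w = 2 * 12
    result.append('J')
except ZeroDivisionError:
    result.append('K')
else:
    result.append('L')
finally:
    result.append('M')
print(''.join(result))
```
JLM

else runs before finally when no exception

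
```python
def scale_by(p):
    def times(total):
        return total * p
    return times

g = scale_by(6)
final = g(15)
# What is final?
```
90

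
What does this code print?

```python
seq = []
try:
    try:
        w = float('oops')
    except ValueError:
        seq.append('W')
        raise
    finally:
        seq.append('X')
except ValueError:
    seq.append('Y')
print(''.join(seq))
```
WXY

finally runs before re-raised exception propagates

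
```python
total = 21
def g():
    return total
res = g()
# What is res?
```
21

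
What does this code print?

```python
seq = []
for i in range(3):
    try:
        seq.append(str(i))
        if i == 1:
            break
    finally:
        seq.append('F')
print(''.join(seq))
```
0F1F

finally runs even when breaking out of loop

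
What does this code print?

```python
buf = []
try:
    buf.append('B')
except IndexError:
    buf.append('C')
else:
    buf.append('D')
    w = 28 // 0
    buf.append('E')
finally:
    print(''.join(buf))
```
BD

Try succeeds, else appends 'D', ZeroDivisionError in else is uncaught, finally prints before exception propagates ('E' never appended)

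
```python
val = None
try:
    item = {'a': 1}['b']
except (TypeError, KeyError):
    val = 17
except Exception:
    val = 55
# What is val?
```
17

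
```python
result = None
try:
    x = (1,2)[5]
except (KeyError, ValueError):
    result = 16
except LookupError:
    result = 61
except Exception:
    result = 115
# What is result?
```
61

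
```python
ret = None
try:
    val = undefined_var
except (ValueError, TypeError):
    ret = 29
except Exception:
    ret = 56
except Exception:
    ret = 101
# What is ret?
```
56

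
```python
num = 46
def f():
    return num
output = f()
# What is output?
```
46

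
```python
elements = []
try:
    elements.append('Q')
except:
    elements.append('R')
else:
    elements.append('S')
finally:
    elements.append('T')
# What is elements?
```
['Q', 'S', 'T']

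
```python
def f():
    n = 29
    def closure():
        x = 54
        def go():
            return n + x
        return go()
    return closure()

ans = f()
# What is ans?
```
83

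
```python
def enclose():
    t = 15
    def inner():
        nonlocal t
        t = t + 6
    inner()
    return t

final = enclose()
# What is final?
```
21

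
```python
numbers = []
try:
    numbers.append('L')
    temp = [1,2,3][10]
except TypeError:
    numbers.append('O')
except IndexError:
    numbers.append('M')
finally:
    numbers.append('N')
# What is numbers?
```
['L', 'M', 'N']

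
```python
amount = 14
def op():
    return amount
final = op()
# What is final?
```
14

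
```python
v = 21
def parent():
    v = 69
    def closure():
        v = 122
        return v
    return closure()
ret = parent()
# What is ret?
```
122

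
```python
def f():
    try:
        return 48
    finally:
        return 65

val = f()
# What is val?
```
65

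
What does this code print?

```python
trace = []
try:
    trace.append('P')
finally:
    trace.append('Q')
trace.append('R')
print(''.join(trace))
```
PQR

try/finally without except, no exception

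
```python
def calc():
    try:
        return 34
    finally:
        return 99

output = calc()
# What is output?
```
99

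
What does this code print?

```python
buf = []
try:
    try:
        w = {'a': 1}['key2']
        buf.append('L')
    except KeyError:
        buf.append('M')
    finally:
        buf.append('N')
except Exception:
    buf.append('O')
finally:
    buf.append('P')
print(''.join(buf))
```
MNP

Both finally blocks run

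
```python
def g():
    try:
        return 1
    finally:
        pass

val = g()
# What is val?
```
1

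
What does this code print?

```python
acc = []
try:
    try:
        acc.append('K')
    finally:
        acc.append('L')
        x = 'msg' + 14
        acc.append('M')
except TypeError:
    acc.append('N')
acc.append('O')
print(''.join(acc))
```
KLNO

Exception in inner finally caught by outer except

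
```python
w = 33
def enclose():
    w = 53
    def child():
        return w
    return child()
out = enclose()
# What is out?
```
53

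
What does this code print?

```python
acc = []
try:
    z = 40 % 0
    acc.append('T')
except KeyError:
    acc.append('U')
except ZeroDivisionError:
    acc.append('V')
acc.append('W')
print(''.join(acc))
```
VW

ZeroDivisionError is caught by its specific handler, not KeyError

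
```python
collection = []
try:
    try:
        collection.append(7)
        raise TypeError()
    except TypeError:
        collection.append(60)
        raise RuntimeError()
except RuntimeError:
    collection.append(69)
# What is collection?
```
[7, 60, 69]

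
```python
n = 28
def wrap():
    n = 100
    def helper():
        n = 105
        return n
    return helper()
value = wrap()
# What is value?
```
105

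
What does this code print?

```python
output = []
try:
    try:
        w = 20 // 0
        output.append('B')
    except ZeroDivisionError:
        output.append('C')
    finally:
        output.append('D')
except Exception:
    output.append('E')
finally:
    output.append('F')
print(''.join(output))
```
CDF

Both finally blocks run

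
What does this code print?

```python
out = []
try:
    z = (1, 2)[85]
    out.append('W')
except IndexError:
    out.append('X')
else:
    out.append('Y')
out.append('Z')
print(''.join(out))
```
XZ

else block skipped when exception is caught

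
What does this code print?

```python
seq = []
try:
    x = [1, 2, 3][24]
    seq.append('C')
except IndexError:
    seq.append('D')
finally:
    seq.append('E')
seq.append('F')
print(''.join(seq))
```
DEF

finally always runs, even after exception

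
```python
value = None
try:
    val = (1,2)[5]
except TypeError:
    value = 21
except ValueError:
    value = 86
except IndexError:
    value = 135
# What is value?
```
135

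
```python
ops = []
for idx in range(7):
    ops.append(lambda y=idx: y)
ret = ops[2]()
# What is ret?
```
2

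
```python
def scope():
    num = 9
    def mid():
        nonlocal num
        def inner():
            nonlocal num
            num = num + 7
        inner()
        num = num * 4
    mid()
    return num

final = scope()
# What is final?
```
64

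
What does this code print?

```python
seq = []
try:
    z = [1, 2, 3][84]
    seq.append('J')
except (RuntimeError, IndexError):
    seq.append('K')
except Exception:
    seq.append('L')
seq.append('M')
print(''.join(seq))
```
KM

IndexError matches tuple containing it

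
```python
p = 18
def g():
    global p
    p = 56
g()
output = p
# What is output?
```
56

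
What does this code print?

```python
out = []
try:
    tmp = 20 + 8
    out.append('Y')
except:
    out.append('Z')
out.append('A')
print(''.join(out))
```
YA

No exception, try block completes normally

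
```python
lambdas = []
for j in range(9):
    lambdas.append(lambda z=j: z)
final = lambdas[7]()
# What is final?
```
7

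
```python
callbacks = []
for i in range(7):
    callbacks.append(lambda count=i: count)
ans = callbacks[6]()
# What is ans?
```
6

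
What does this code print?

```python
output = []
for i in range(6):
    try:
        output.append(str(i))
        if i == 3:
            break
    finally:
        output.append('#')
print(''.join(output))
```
0#1#2#3#

finally runs even when breaking out of loop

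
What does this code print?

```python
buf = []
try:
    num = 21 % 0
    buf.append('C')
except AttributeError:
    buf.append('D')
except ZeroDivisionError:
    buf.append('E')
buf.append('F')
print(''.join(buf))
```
EF

ZeroDivisionError is caught by its specific handler, not AttributeError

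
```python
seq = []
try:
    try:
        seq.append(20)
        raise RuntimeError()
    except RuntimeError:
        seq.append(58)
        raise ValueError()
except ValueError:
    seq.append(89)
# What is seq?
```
[20, 58, 89]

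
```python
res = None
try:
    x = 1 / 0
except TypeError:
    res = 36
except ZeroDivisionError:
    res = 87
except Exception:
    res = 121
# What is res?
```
87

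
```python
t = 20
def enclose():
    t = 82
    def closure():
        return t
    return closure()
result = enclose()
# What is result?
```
82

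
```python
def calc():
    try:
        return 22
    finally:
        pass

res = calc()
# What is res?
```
22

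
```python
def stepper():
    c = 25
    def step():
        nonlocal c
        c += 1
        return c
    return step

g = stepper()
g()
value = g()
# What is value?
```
27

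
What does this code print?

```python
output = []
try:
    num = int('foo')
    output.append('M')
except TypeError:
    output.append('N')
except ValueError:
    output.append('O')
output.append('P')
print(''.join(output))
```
OP

ValueError is caught by its specific handler, not TypeError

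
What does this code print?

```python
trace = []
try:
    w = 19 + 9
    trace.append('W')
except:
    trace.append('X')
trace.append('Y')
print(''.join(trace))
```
WY

No exception, try block completes normally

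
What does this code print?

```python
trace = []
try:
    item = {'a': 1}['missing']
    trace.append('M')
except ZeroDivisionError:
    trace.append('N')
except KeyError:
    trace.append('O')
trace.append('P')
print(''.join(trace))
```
OP

KeyError is caught by its specific handler, not ZeroDivisionError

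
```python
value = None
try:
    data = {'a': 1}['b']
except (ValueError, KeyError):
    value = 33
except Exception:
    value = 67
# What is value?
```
33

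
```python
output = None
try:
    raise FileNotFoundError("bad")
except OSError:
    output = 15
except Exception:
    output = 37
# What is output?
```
15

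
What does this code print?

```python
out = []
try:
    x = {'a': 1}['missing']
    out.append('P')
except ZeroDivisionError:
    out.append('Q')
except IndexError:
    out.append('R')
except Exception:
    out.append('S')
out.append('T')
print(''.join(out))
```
ST

KeyError not specifically caught, falls to Exception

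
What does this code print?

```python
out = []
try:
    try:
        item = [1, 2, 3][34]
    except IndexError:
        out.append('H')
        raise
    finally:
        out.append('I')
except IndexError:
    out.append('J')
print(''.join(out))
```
HIJ

finally runs before re-raised exception propagates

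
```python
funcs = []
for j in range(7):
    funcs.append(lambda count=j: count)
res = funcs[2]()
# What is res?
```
2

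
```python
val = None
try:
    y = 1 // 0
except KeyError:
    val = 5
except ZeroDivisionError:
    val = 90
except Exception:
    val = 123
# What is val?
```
90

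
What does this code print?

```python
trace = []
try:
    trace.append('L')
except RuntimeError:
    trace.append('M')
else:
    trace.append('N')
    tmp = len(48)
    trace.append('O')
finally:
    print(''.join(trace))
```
LN

Try succeeds, else appends 'N', TypeError in else is uncaught, finally prints before exception propagates ('O' never appended)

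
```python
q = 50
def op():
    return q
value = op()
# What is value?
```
50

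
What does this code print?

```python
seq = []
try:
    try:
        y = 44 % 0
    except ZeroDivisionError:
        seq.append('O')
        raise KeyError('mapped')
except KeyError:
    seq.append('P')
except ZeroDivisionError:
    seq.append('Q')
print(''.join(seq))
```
OP

New KeyError raised, caught by outer KeyError handler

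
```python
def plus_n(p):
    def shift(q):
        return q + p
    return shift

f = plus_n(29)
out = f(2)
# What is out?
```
31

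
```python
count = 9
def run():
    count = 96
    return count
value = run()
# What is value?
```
96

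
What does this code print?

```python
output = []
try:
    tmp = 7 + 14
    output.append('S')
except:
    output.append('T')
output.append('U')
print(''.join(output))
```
SU

No exception, try block completes normally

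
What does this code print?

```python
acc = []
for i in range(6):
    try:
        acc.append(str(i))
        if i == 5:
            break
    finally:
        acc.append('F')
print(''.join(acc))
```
0F1F2F3F4F5F

finally runs even when breaking out of loop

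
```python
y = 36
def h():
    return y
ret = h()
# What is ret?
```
36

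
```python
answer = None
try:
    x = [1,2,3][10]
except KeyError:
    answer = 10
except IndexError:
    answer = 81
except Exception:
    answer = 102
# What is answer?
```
81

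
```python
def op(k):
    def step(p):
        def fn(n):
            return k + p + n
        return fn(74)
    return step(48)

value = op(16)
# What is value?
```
138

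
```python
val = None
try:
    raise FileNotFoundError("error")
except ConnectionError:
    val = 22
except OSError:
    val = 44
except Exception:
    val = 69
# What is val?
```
44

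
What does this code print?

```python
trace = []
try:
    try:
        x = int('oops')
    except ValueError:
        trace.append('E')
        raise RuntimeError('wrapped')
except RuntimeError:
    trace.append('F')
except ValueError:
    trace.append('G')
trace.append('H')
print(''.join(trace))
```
EFH

RuntimeError raised and caught, original ValueError not re-raised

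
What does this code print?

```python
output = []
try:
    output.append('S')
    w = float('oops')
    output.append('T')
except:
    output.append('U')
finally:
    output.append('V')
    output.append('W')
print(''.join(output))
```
SUVW

Code before exception runs, then except, then all of finally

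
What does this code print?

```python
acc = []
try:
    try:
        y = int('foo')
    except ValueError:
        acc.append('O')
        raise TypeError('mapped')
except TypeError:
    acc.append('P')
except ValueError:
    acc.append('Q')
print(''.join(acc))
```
OP

New TypeError raised, caught by outer TypeError handler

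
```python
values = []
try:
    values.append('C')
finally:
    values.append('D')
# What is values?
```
['C', 'D']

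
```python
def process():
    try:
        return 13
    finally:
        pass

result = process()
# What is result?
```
13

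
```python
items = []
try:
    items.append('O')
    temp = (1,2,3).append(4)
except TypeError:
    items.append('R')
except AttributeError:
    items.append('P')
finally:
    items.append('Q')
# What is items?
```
['O', 'P', 'Q']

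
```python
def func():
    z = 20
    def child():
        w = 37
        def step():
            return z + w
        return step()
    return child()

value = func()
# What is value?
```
57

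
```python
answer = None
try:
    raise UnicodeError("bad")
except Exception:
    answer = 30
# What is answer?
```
30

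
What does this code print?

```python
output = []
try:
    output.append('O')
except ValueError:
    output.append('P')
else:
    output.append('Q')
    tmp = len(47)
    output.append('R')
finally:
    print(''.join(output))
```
OQ

Try succeeds, else appends 'Q', TypeError in else is uncaught, finally prints before exception propagates ('R' never appended)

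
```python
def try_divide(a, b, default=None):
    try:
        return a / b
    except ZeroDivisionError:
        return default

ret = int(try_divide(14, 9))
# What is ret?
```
1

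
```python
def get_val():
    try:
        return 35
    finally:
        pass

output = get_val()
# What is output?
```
35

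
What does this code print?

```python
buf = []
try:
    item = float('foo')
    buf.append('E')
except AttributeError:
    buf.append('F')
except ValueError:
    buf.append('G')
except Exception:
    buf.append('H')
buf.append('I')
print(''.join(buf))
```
GI

ValueError matches before generic Exception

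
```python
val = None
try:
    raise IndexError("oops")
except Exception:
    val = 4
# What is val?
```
4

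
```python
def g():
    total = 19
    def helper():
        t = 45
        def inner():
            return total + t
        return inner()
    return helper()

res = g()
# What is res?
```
64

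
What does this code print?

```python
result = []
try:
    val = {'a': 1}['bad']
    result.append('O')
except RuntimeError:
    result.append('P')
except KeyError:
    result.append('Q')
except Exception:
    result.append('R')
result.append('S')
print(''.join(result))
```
QS

KeyError matches before generic Exception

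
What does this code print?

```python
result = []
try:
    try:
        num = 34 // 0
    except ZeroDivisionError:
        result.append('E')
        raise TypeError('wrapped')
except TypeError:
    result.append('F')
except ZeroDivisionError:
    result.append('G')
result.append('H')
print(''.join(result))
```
EFH

TypeError raised and caught, original ZeroDivisionError not re-raised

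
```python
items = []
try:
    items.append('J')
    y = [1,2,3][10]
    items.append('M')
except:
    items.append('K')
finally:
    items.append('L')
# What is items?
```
['J', 'K', 'L']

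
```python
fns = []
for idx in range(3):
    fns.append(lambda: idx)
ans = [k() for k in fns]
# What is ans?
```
[2, 2, 2]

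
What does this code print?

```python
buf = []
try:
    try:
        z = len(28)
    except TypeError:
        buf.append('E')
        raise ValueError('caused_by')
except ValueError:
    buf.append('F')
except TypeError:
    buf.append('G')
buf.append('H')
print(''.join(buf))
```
EFH

ValueError raised and caught, original TypeError not re-raised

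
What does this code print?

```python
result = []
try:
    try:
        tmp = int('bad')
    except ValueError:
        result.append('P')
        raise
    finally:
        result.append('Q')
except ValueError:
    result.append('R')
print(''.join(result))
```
PQR

finally runs before re-raised exception propagates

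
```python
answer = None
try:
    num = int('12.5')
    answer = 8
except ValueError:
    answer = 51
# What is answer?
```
51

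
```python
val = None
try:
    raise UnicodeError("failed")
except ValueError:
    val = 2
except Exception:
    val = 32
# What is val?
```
2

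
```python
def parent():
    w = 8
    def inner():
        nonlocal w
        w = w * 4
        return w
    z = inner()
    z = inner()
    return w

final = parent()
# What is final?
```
128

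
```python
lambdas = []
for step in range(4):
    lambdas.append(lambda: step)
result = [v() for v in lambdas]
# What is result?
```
[3, 3, 3, 3]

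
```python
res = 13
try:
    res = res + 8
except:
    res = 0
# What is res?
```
21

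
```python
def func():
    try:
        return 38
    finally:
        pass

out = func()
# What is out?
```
38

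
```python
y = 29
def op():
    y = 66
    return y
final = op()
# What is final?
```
66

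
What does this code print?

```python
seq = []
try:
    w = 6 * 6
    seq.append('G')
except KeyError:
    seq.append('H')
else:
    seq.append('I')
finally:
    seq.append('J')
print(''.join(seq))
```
GIJ

else runs before finally when no exception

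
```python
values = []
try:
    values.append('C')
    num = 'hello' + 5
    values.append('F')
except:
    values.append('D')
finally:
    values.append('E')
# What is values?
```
['C', 'D', 'E']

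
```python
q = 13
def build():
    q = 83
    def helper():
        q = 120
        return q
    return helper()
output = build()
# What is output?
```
120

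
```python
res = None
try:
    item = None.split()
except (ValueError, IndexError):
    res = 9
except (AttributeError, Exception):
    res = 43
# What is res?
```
43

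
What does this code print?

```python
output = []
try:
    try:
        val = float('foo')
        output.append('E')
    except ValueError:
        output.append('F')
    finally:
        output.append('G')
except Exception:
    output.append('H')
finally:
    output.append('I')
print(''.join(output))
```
FGI

Both finally blocks run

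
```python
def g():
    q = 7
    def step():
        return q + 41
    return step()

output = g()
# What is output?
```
48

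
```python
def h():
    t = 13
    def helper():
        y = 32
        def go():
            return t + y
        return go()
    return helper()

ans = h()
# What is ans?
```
45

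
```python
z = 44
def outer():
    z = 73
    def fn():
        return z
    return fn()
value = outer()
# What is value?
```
73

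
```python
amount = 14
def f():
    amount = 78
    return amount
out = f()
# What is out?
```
78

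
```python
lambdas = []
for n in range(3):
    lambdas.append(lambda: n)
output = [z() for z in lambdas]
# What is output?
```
[2, 2, 2]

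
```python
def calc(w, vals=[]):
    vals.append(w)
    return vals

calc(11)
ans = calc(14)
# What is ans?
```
[11, 14]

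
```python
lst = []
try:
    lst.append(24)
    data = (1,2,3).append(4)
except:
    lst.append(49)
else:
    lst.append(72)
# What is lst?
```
[24, 49]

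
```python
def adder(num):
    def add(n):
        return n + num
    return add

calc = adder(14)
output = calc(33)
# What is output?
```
47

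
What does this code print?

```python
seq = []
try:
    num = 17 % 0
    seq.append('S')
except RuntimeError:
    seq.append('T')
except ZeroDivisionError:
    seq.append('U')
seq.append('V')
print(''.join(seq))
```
UV

ZeroDivisionError is caught by its specific handler, not RuntimeError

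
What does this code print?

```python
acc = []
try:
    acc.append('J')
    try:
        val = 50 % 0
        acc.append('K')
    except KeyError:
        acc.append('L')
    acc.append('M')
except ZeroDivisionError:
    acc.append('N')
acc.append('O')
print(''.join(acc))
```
JNO

Inner handler doesn't match, propagates to outer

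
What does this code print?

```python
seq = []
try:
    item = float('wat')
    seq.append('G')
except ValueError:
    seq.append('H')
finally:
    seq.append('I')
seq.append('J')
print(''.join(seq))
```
HIJ

finally always runs, even after exception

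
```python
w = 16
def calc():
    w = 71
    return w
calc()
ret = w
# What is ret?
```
16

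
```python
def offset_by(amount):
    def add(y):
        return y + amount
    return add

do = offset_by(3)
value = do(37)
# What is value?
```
40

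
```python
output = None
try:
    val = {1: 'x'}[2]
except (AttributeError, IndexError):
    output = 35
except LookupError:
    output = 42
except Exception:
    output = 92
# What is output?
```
42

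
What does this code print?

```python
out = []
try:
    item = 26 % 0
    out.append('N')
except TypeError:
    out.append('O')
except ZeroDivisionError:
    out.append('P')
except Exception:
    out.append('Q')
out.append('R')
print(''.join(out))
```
PR

ZeroDivisionError matches before generic Exception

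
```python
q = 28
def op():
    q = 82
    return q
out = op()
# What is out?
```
82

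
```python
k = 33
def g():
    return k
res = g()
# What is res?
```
33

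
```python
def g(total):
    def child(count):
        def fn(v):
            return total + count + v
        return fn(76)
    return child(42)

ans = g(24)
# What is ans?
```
142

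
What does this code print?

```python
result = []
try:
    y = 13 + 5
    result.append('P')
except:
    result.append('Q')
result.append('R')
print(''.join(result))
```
PR

No exception, try block completes normally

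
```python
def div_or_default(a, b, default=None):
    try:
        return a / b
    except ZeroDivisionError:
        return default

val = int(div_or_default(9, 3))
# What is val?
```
3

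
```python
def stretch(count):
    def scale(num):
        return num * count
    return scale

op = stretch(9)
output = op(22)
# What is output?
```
198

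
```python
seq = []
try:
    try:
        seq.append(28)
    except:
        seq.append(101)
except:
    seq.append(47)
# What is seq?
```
[28]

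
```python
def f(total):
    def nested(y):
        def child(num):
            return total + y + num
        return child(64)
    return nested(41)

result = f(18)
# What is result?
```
123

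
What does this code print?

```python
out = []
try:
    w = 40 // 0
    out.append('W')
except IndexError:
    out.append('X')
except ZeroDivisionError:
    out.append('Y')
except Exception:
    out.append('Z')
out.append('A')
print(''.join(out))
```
YA

ZeroDivisionError matches before generic Exception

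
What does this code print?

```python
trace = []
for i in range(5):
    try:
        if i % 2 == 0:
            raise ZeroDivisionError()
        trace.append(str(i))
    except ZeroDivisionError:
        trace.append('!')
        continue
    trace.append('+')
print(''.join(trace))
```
!1+!3+!

continue in except skips rest of loop body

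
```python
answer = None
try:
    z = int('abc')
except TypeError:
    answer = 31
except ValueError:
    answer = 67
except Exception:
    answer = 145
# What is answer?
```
67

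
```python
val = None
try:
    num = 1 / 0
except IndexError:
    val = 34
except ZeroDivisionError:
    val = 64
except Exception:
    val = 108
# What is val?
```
64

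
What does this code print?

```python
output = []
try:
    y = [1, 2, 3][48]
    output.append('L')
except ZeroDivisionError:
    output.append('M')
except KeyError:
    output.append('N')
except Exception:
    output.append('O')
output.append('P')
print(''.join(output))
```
OP

IndexError not specifically caught, falls to Exception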